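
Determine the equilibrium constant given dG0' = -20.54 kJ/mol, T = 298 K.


Keq = exp(-dG0 * 1000 / (R * T))
Keq = exp(-(-20.54) * 1000 / (8.314 * 298))
Keq = 3985.3269

3985.3269


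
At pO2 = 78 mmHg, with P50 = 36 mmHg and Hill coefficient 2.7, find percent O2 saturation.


Y = pO2^n / (P50^n + pO2^n)
Y = 78^2.7 / (36^2.7 + 78^2.7)
Y = 88.97%

88.97%


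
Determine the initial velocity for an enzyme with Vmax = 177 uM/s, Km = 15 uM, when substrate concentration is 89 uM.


v = Vmax * [S] / (Km + [S])
v = 177 * 89 / (15 + 89)
v = 151.4712 uM/s

151.4712 uM/s


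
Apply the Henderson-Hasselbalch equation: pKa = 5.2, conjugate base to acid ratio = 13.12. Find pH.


pH = pKa + log10([A-]/[HA])
pH = 5.2 + log10(13.12)
pH = 6.3179

6.3179


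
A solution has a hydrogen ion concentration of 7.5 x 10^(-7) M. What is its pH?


pH = -log10([H+])
pH = -log10(7.5 x 10^(-7))
pH = 6.1249

6.1249


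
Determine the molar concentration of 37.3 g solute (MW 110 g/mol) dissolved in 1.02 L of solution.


C = (mass / MW) / volume
C = (37.3 / 110) / 1.02
C = 0.3324 M

0.3324 M


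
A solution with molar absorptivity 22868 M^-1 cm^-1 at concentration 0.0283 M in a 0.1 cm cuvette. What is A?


A = epsilon * c * l
A = 22868 * 0.0283 * 0.1
A = 64.7164

64.7164


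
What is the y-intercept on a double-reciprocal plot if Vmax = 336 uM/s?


y-intercept = 1/Vmax
= 1/336
= 0.003 s/uM

0.003 s/uM


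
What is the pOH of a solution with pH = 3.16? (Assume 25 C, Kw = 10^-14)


pOH = 14 - pH
pOH = 14 - 3.16
pOH = 10.84

10.84


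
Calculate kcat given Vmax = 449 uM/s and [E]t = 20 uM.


kcat = Vmax / [E]t
kcat = 449 / 20
kcat = 22.45 s^-1

22.45 s^-1


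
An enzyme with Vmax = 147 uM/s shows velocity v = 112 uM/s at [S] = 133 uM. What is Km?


Km = [S] * (Vmax - v) / v
Km = 133 * (147 - 112) / 112
Km = 41.5625 uM

41.5625 uM


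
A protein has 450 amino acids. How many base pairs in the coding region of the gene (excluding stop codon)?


Each amino acid = 1 codon = 3 bp
bp = 450 * 3 = 1350 bp

1350 bp


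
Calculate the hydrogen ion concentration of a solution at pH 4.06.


[H+] = 10^(-pH)
[H+] = 10^(-4.06)
[H+] = 8.710e-05 M

8.710e-05 M


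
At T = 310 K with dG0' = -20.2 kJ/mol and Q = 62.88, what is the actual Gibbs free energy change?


dG = dG0' + RT * ln(Q) / 1000
dG = -20.2 + 8.314 * 310 * ln(62.88) / 1000
dG = -9.5266 kJ/mol

-9.5266 kJ/mol


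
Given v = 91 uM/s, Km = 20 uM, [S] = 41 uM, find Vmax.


Vmax = v * (Km + [S]) / [S]
Vmax = 91 * (20 + 41) / 41
Vmax = 135.3902 uM/s

135.3902 uM/s


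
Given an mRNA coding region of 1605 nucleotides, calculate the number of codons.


codons = nucleotides / 3
codons = 1605 / 3 = 535

535


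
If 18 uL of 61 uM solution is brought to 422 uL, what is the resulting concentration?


C2 = C1 * V1 / V2
C2 = 61 * 18 / 422
C2 = 2.6019 uM

2.6019 uM


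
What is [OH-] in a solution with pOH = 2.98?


[OH-] = 10^(-pOH)
[OH-] = 10^(-2.98)
[OH-] = 0.001 M

0.001 M


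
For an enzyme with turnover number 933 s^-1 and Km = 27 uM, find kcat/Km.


Catalytic efficiency = kcat / Km
= 933 / 27
= 34.5556 uM^-1*s^-1

34.5556 uM^-1*s^-1


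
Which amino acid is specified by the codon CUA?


Standard genetic code lookup.
Codon CUA -> Leu

Leu


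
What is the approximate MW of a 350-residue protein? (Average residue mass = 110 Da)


MW = n_residues * 110 Da
MW = 350 * 110
MW = 38500 Da

38500 Da


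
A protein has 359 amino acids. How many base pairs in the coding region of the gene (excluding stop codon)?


Each amino acid = 1 codon = 3 bp
bp = 359 * 3 = 1077 bp

1077 bp


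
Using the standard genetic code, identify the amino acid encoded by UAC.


Standard genetic code lookup.
Codon UAC -> Tyr

Tyr


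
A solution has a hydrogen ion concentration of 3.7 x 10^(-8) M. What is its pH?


pH = -log10([H+])
pH = -log10(3.7 x 10^(-8))
pH = 7.4318

7.4318


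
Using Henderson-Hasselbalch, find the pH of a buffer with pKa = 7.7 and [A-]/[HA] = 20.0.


pH = pKa + log10([A-]/[HA])
pH = 7.7 + log10(20.0)
pH = 9.001

9.001


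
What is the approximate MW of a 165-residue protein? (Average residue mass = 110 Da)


MW = n_residues * 110 Da
MW = 165 * 110
MW = 18150 Da

18150 Da


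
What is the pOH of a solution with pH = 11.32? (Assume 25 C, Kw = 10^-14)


pOH = 14 - pH
pOH = 14 - 11.32
pOH = 2.68

2.68


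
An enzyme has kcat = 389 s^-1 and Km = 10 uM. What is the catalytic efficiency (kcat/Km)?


Catalytic efficiency = kcat / Km
= 389 / 10
= 38.9 uM^-1*s^-1

38.9 uM^-1*s^-1


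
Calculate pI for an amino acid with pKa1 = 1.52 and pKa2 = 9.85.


pI = (pKa1 + pKa2) / 2
pI = (1.52 + 9.85) / 2
pI = 5.685

5.685


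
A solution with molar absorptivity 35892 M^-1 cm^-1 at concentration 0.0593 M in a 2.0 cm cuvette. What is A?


A = epsilon * c * l
A = 35892 * 0.0593 * 2.0
A = 4256.7912

4256.7912


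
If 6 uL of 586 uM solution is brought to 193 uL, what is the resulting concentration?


C2 = C1 * V1 / V2
C2 = 586 * 6 / 193
C2 = 18.2176 uM

18.2176 uM


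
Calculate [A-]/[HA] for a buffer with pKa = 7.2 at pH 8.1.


[A-]/[HA] = 10^(pH - pKa)
= 10^(8.1 - 7.2)
= 7.9433

7.9433


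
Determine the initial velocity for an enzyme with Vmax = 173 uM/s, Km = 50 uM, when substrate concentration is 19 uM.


v = Vmax * [S] / (Km + [S])
v = 173 * 19 / (50 + 19)
v = 47.6377 uM/s

47.6377 uM/s


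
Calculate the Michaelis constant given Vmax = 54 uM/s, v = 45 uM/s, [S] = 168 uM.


Km = [S] * (Vmax - v) / v
Km = 168 * (54 - 45) / 45
Km = 33.6 uM

33.6 uM


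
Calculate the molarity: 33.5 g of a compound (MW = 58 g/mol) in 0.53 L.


C = (mass / MW) / volume
C = (33.5 / 58) / 0.53
C = 1.0898 M

1.0898 M


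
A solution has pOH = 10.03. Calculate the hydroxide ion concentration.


[OH-] = 10^(-pOH)
[OH-] = 10^(-10.03)
[OH-] = 9.333e-11 M

9.333e-11 M


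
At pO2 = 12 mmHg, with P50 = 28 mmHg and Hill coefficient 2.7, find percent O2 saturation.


Y = pO2^n / (P50^n + pO2^n)
Y = 12^2.7 / (28^2.7 + 12^2.7)
Y = 9.21%

9.21%


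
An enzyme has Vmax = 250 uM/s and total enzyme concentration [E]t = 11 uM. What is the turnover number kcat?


kcat = Vmax / [E]t
kcat = 250 / 11
kcat = 22.7273 s^-1

22.7273 s^-1


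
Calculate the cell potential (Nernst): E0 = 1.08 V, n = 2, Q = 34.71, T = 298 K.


E = E0 - (RT/nF) * ln(Q)
E = 1.08 - (8.314 * 298 / (2 * 96485)) * ln(34.71)
E = 1.0345 V

1.0345 V


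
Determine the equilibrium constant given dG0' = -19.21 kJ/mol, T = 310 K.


Keq = exp(-dG0 * 1000 / (R * T))
Keq = exp(-(-19.21) * 1000 / (8.314 * 310))
Keq = 1725.7568

1725.7568


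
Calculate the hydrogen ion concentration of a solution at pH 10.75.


[H+] = 10^(-pH)
[H+] = 10^(-10.75)
[H+] = 1.778e-11 M

1.778e-11 M


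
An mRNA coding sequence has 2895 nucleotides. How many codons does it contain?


codons = nucleotides / 3
codons = 2895 / 3 = 965

965


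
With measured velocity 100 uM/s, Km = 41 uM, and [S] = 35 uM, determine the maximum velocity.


Vmax = v * (Km + [S]) / [S]
Vmax = 100 * (41 + 35) / 35
Vmax = 217.1429 uM/s

217.1429 uM/s


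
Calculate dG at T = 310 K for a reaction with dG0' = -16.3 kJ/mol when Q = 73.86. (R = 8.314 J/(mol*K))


dG = dG0' + RT * ln(Q) / 1000
dG = -16.3 + 8.314 * 310 * ln(73.86) / 1000
dG = -5.2118 kJ/mol

-5.2118 kJ/mol


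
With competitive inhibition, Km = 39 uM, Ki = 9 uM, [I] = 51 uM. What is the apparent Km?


Km_app = Km * (1 + [I]/Ki)
Km_app = 39 * (1 + 51/9)
Km_app = 260.0 uM

260.0 uM


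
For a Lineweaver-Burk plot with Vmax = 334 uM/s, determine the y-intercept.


y-intercept = 1/Vmax
= 1/334
= 0.003 s/uM

0.003 s/uM


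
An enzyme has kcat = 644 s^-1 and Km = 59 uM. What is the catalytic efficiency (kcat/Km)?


Catalytic efficiency = kcat / Km
= 644 / 59
= 10.9153 uM^-1*s^-1

10.9153 uM^-1*s^-1


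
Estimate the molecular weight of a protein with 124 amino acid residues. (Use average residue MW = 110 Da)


MW = n_residues * 110 Da
MW = 124 * 110
MW = 13640 Da

13640 Da


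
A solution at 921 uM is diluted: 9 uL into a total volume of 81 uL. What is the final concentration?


C2 = C1 * V1 / V2
C2 = 921 * 9 / 81
C2 = 102.3333 uM

102.3333 uM


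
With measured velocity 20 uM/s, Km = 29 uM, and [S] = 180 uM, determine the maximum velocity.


Vmax = v * (Km + [S]) / [S]
Vmax = 20 * (29 + 180) / 180
Vmax = 23.2222 uM/s

23.2222 uM/s


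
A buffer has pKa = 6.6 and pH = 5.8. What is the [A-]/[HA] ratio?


[A-]/[HA] = 10^(pH - pKa)
= 10^(5.8 - 6.6)
= 0.1585

0.1585


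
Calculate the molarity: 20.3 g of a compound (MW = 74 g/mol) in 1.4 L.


C = (mass / MW) / volume
C = (20.3 / 74) / 1.4
C = 0.1959 M

0.1959 M


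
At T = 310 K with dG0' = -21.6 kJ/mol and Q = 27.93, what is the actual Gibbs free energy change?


dG = dG0' + RT * ln(Q) / 1000
dG = -21.6 + 8.314 * 310 * ln(27.93) / 1000
dG = -13.0182 kJ/mol

-13.0182 kJ/mol


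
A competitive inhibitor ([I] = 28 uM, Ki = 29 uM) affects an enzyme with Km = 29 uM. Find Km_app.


Km_app = Km * (1 + [I]/Ki)
Km_app = 29 * (1 + 28/29)
Km_app = 57.0 uM

57.0 uM


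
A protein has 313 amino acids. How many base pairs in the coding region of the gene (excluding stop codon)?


Each amino acid = 1 codon = 3 bp
bp = 313 * 3 = 939 bp

939 bp


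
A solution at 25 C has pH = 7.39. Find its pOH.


pOH = 14 - pH
pOH = 14 - 7.39
pOH = 6.61

6.61


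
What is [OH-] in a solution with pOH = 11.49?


[OH-] = 10^(-pOH)
[OH-] = 10^(-11.49)
[OH-] = 3.236e-12 M

3.236e-12 M


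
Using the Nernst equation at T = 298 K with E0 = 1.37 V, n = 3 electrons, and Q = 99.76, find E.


E = E0 - (RT/nF) * ln(Q)
E = 1.37 - (8.314 * 298 / (3 * 96485)) * ln(99.76)
E = 1.3306 V

1.3306 V


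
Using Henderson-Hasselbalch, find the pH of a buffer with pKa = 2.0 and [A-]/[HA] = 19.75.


pH = pKa + log10([A-]/[HA])
pH = 2.0 + log10(19.75)
pH = 3.2956

3.2956


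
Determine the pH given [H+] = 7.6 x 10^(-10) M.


pH = -log10([H+])
pH = -log10(7.6 x 10^(-10))
pH = 9.1192

9.1192


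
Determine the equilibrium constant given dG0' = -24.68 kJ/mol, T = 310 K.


Keq = exp(-dG0 * 1000 / (R * T))
Keq = exp(-(-24.68) * 1000 / (8.314 * 310))
Keq = 14411.2461

14411.2461


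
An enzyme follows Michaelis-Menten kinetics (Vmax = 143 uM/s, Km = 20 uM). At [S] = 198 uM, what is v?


v = Vmax * [S] / (Km + [S])
v = 143 * 198 / (20 + 198)
v = 129.8807 uM/s

129.8807 uM/s


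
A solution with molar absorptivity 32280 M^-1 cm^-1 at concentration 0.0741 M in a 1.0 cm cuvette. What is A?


A = epsilon * c * l
A = 32280 * 0.0741 * 1.0
A = 2391.948

2391.948


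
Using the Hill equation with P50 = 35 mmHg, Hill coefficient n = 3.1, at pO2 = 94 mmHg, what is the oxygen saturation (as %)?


Y = pO2^n / (P50^n + pO2^n)
Y = 94^3.1 / (35^3.1 + 94^3.1)
Y = 95.53%

95.53%


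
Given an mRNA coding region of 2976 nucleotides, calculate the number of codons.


codons = nucleotides / 3
codons = 2976 / 3 = 992

992


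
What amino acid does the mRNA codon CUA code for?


Standard genetic code lookup.
Codon CUA -> Leu

Leu


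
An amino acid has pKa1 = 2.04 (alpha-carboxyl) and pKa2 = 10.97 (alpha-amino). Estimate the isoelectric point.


pI = (pKa1 + pKa2) / 2
pI = (2.04 + 10.97) / 2
pI = 6.505

6.505


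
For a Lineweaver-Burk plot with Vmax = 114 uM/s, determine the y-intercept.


y-intercept = 1/Vmax
= 1/114
= 0.0088 s/uM

0.0088 s/uM


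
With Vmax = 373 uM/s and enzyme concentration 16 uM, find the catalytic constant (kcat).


kcat = Vmax / [E]t
kcat = 373 / 16
kcat = 23.3125 s^-1

23.3125 s^-1


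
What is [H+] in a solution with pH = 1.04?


[H+] = 10^(-pH)
[H+] = 10^(-1.04)
[H+] = 0.0912 M

0.0912 M


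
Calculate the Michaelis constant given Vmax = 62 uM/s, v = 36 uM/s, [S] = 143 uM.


Km = [S] * (Vmax - v) / v
Km = 143 * (62 - 36) / 36
Km = 103.2778 uM

103.2778 uM


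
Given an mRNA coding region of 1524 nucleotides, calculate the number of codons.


codons = nucleotides / 3
codons = 1524 / 3 = 508

508


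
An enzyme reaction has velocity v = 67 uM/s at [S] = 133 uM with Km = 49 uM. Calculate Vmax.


Vmax = v * (Km + [S]) / [S]
Vmax = 67 * (49 + 133) / 133
Vmax = 91.6842 uM/s

91.6842 uM/s


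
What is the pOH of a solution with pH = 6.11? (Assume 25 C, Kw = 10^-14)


pOH = 14 - pH
pOH = 14 - 6.11
pOH = 7.89

7.89


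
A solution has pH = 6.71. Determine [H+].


[H+] = 10^(-pH)
[H+] = 10^(-6.71)
[H+] = 1.950e-07 M

1.950e-07 M


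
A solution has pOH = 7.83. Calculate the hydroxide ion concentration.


[OH-] = 10^(-pOH)
[OH-] = 10^(-7.83)
[OH-] = 1.479e-08 M

1.479e-08 M


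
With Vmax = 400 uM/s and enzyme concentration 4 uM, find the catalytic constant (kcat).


kcat = Vmax / [E]t
kcat = 400 / 4
kcat = 100.0 s^-1

100.0 s^-1


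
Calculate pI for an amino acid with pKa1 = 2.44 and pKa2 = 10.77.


pI = (pKa1 + pKa2) / 2
pI = (2.44 + 10.77) / 2
pI = 6.605

6.605


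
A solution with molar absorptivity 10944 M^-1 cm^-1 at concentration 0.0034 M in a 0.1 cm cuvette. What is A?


A = epsilon * c * l
A = 10944 * 0.0034 * 0.1
A = 3.721

3.721


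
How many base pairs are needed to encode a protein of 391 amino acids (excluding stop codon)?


Each amino acid = 1 codon = 3 bp
bp = 391 * 3 = 1173 bp

1173 bp


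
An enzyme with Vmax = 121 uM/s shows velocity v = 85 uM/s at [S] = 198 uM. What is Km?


Km = [S] * (Vmax - v) / v
Km = 198 * (121 - 85) / 85
Km = 83.8588 uM

83.8588 uM


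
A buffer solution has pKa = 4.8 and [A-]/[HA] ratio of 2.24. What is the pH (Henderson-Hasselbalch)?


pH = pKa + log10([A-]/[HA])
pH = 4.8 + log10(2.24)
pH = 5.1502

5.1502


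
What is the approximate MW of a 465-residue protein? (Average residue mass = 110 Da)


MW = n_residues * 110 Da
MW = 465 * 110
MW = 51150 Da

51150 Da


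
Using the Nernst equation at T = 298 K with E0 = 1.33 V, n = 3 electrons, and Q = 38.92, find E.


E = E0 - (RT/nF) * ln(Q)
E = 1.33 - (8.314 * 298 / (3 * 96485)) * ln(38.92)
E = 1.2987 V

1.2987 V


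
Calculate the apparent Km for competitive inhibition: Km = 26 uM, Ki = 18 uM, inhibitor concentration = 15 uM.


Km_app = Km * (1 + [I]/Ki)
Km_app = 26 * (1 + 15/18)
Km_app = 47.6667 uM

47.6667 uM


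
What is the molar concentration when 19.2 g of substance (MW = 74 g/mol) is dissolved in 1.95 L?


C = (mass / MW) / volume
C = (19.2 / 74) / 1.95
C = 0.1331 M

0.1331 M


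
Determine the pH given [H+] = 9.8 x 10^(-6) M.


pH = -log10([H+])
pH = -log10(9.8 x 10^(-6))
pH = 5.0088

5.0088


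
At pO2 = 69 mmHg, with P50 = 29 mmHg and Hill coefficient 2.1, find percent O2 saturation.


Y = pO2^n / (P50^n + pO2^n)
Y = 69^2.1 / (29^2.1 + 69^2.1)
Y = 86.06%

86.06%


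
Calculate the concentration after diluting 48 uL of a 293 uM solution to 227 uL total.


C2 = C1 * V1 / V2
C2 = 293 * 48 / 227
C2 = 61.9559 uM

61.9559 uM


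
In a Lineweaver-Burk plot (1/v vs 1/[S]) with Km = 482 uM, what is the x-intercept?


x-intercept = -1/Km
= -1/482
= -0.0021 1/uM

-0.0021 1/uM


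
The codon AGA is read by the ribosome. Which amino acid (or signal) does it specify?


Standard genetic code lookup.
Codon AGA -> Arg

Arg


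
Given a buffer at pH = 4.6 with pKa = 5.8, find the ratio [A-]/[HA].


[A-]/[HA] = 10^(pH - pKa)
= 10^(4.6 - 5.8)
= 0.0631

0.0631


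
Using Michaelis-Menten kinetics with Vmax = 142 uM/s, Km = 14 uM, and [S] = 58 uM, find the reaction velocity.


v = Vmax * [S] / (Km + [S])
v = 142 * 58 / (14 + 58)
v = 114.3889 uM/s

114.3889 uM/s


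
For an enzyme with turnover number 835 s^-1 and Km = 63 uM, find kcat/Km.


Catalytic efficiency = kcat / Km
= 835 / 63
= 13.254 uM^-1*s^-1

13.254 uM^-1*s^-1


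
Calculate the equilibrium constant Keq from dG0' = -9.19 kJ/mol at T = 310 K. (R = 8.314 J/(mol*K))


Keq = exp(-dG0 * 1000 / (R * T))
Keq = exp(-(-9.19) * 1000 / (8.314 * 310))
Keq = 35.3639

35.3639


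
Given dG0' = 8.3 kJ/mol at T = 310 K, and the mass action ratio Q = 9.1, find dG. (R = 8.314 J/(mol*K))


dG = dG0' + RT * ln(Q) / 1000
dG = 8.3 + 8.314 * 310 * ln(9.1) / 1000
dG = 13.9915 kJ/mol

13.9915 kJ/mol


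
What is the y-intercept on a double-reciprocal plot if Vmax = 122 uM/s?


y-intercept = 1/Vmax
= 1/122
= 0.0082 s/uM

0.0082 s/uM


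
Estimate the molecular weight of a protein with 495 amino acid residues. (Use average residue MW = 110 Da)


MW = n_residues * 110 Da
MW = 495 * 110
MW = 54450 Da

54450 Da


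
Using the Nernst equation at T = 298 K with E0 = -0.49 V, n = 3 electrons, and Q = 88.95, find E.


E = E0 - (RT/nF) * ln(Q)
E = -0.49 - (8.314 * 298 / (3 * 96485)) * ln(88.95)
E = -0.5284 V

-0.5284 V


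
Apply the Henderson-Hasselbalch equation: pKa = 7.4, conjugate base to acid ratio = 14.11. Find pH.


pH = pKa + log10([A-]/[HA])
pH = 7.4 + log10(14.11)
pH = 8.5495

8.5495


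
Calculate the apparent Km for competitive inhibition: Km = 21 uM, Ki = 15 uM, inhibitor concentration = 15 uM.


Km_app = Km * (1 + [I]/Ki)
Km_app = 21 * (1 + 15/15)
Km_app = 42.0 uM

42.0 uM


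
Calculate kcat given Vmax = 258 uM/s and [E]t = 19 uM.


kcat = Vmax / [E]t
kcat = 258 / 19
kcat = 13.5789 s^-1

13.5789 s^-1


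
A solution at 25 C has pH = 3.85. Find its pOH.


pOH = 14 - pH
pOH = 14 - 3.85
pOH = 10.15

10.15


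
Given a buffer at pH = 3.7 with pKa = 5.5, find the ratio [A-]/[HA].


[A-]/[HA] = 10^(pH - pKa)
= 10^(3.7 - 5.5)
= 0.0158

0.0158


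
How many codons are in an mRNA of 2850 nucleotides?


codons = nucleotides / 3
codons = 2850 / 3 = 950

950


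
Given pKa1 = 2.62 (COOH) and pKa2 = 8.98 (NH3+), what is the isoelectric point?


pI = (pKa1 + pKa2) / 2
pI = (2.62 + 8.98) / 2
pI = 5.8

5.8


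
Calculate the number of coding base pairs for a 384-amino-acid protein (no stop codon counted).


Each amino acid = 1 codon = 3 bp
bp = 384 * 3 = 1152 bp

1152 bp


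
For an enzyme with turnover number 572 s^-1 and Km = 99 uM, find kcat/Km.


Catalytic efficiency = kcat / Km
= 572 / 99
= 5.7778 uM^-1*s^-1

5.7778 uM^-1*s^-1


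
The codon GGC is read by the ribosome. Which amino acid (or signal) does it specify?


Standard genetic code lookup.
Codon GGC -> Gly

Gly


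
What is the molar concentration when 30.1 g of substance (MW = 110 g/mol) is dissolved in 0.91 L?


C = (mass / MW) / volume
C = (30.1 / 110) / 0.91
C = 0.3007 M

0.3007 M


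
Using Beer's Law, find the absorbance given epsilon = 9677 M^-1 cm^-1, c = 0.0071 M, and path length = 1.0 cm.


A = epsilon * c * l
A = 9677 * 0.0071 * 1.0
A = 68.7067

68.7067


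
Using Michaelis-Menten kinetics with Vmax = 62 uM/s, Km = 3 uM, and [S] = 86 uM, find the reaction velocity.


v = Vmax * [S] / (Km + [S])
v = 62 * 86 / (3 + 86)
v = 59.9101 uM/s

59.9101 uM/s


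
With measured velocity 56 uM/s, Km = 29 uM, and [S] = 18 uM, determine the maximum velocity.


Vmax = v * (Km + [S]) / [S]
Vmax = 56 * (29 + 18) / 18
Vmax = 146.2222 uM/s

146.2222 uM/s


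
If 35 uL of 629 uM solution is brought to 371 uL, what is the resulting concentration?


C2 = C1 * V1 / V2
C2 = 629 * 35 / 371
C2 = 59.3396 uM

59.3396 uM


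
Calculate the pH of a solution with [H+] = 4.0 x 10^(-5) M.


pH = -log10([H+])
pH = -log10(4.0 x 10^(-5))
pH = 4.3979

4.3979


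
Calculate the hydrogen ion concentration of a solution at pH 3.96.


[H+] = 10^(-pH)
[H+] = 10^(-3.96)
[H+] = 1.096e-04 M

1.096e-04 M


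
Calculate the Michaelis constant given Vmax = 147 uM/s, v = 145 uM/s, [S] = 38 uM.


Km = [S] * (Vmax - v) / v
Km = 38 * (147 - 145) / 145
Km = 0.5241 uM

0.5241 uM


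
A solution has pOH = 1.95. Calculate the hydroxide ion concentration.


[OH-] = 10^(-pOH)
[OH-] = 10^(-1.95)
[OH-] = 0.0112 M

0.0112 M


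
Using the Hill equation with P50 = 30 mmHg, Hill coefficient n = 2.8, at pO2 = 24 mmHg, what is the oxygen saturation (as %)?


Y = pO2^n / (P50^n + pO2^n)
Y = 24^2.8 / (30^2.8 + 24^2.8)
Y = 34.87%

34.87%


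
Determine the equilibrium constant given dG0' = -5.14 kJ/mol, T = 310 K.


Keq = exp(-dG0 * 1000 / (R * T))
Keq = exp(-(-5.14) * 1000 / (8.314 * 310))
Keq = 7.3471

7.3471


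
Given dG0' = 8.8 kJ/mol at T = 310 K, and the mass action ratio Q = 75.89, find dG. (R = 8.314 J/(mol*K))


dG = dG0' + RT * ln(Q) / 1000
dG = 8.8 + 8.314 * 310 * ln(75.89) / 1000
dG = 19.958 kJ/mol

19.958 kJ/mol


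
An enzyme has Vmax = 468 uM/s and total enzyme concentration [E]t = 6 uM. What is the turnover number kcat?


kcat = Vmax / [E]t
kcat = 468 / 6
kcat = 78.0 s^-1

78.0 s^-1


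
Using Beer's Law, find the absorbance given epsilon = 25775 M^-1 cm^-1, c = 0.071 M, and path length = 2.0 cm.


A = epsilon * c * l
A = 25775 * 0.071 * 2.0
A = 3660.05

3660.05


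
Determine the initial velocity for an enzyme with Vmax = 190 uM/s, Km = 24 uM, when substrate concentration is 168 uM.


v = Vmax * [S] / (Km + [S])
v = 190 * 168 / (24 + 168)
v = 166.25 uM/s

166.25 uM/s


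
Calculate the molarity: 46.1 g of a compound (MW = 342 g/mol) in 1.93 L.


C = (mass / MW) / volume
C = (46.1 / 342) / 1.93
C = 0.0698 M

0.0698 M


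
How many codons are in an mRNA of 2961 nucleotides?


codons = nucleotides / 3
codons = 2961 / 3 = 987

987


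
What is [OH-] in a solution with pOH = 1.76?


[OH-] = 10^(-pOH)
[OH-] = 10^(-1.76)
[OH-] = 0.0174 M

0.0174 M


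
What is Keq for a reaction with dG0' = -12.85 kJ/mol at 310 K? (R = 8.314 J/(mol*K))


Keq = exp(-dG0 * 1000 / (R * T))
Keq = exp(-(-12.85) * 1000 / (8.314 * 310))
Keq = 146.3148

146.3148


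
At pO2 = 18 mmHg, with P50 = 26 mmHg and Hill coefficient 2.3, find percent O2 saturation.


Y = pO2^n / (P50^n + pO2^n)
Y = 18^2.3 / (26^2.3 + 18^2.3)
Y = 30.03%

30.03%


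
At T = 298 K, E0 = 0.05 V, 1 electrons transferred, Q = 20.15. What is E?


E = E0 - (RT/nF) * ln(Q)
E = 0.05 - (8.314 * 298 / (1 * 96485)) * ln(20.15)
E = -0.0271 V

-0.0271 V


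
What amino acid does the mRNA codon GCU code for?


Standard genetic code lookup.
Codon GCU -> Ala

Ala


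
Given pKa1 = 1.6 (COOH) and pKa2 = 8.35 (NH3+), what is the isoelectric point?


pI = (pKa1 + pKa2) / 2
pI = (1.6 + 8.35) / 2
pI = 4.975

4.975


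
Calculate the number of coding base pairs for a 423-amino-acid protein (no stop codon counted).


Each amino acid = 1 codon = 3 bp
bp = 423 * 3 = 1269 bp

1269 bp


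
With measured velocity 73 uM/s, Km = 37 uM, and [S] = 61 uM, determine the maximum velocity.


Vmax = v * (Km + [S]) / [S]
Vmax = 73 * (37 + 61) / 61
Vmax = 117.2787 uM/s

117.2787 uM/s


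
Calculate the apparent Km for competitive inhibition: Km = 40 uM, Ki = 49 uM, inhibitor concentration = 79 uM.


Km_app = Km * (1 + [I]/Ki)
Km_app = 40 * (1 + 79/49)
Km_app = 104.4898 uM

104.4898 uM


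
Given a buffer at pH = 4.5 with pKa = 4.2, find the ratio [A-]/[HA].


[A-]/[HA] = 10^(pH - pKa)
= 10^(4.5 - 4.2)
= 1.9953

1.9953


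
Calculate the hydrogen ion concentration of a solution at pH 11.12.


[H+] = 10^(-pH)
[H+] = 10^(-11.12)
[H+] = 7.586e-12 M

7.586e-12 M


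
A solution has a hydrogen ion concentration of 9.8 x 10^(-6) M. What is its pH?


pH = -log10([H+])
pH = -log10(9.8 x 10^(-6))
pH = 5.0088

5.0088


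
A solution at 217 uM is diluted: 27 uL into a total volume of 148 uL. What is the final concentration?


C2 = C1 * V1 / V2
C2 = 217 * 27 / 148
C2 = 39.5878 uM

39.5878 uM


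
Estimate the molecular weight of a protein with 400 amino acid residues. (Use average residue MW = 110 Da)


MW = n_residues * 110 Da
MW = 400 * 110
MW = 44000 Da

44000 Da


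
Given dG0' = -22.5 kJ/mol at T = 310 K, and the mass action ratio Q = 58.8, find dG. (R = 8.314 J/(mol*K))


dG = dG0' + RT * ln(Q) / 1000
dG = -22.5 + 8.314 * 310 * ln(58.8) / 1000
dG = -11.9996 kJ/mol

-11.9996 kJ/mol


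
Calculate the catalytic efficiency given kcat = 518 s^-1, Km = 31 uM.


Catalytic efficiency = kcat / Km
= 518 / 31
= 16.7097 uM^-1*s^-1

16.7097 uM^-1*s^-1


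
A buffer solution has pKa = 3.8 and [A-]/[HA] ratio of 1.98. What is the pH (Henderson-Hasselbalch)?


pH = pKa + log10([A-]/[HA])
pH = 3.8 + log10(1.98)
pH = 4.0967

4.0967


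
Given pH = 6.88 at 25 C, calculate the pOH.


pOH = 14 - pH
pOH = 14 - 6.88
pOH = 7.12

7.12


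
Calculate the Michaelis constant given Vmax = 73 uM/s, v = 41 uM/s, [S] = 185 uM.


Km = [S] * (Vmax - v) / v
Km = 185 * (73 - 41) / 41
Km = 144.3902 uM

144.3902 uM


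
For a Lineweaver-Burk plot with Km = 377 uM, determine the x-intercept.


x-intercept = -1/Km
= -1/377
= -0.0027 1/uM

-0.0027 1/uM


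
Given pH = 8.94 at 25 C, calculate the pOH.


pOH = 14 - pH
pOH = 14 - 8.94
pOH = 5.06

5.06


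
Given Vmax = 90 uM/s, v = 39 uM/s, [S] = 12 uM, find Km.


Km = [S] * (Vmax - v) / v
Km = 12 * (90 - 39) / 39
Km = 15.6923 uM

15.6923 uM


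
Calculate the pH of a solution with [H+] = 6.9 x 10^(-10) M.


pH = -log10([H+])
pH = -log10(6.9 x 10^(-10))
pH = 9.1612

9.1612


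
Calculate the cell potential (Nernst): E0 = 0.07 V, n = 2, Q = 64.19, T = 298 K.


E = E0 - (RT/nF) * ln(Q)
E = 0.07 - (8.314 * 298 / (2 * 96485)) * ln(64.19)
E = 0.0166 V

0.0166 V


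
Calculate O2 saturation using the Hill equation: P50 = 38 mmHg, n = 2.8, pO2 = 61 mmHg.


Y = pO2^n / (P50^n + pO2^n)
Y = 61^2.8 / (38^2.8 + 61^2.8)
Y = 79.0%

79.0%


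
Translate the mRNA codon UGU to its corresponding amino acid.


Standard genetic code lookup.
Codon UGU -> Cys

Cys


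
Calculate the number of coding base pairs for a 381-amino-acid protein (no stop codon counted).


Each amino acid = 1 codon = 3 bp
bp = 381 * 3 = 1143 bp

1143 bp


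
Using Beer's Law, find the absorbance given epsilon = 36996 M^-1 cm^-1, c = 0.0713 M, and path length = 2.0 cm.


A = epsilon * c * l
A = 36996 * 0.0713 * 2.0
A = 5275.6296

5275.6296


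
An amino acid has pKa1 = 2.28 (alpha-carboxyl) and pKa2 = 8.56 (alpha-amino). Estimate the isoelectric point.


pI = (pKa1 + pKa2) / 2
pI = (2.28 + 8.56) / 2
pI = 5.42

5.42


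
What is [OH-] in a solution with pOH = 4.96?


[OH-] = 10^(-pOH)
[OH-] = 10^(-4.96)
[OH-] = 1.096e-05 M

1.096e-05 M


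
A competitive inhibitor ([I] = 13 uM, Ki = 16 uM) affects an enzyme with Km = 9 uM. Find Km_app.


Km_app = Km * (1 + [I]/Ki)
Km_app = 9 * (1 + 13/16)
Km_app = 16.3125 uM

16.3125 uM


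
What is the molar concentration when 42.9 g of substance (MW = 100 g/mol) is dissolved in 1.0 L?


C = (mass / MW) / volume
C = (42.9 / 100) / 1.0
C = 0.429 M

0.429 M


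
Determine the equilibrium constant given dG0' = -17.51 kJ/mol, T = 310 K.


Keq = exp(-dG0 * 1000 / (R * T))
Keq = exp(-(-17.51) * 1000 / (8.314 * 310))
Keq = 892.3212

892.3212


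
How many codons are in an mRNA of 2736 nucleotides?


codons = nucleotides / 3
codons = 2736 / 3 = 912

912


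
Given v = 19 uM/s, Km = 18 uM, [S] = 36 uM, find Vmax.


Vmax = v * (Km + [S]) / [S]
Vmax = 19 * (18 + 36) / 36
Vmax = 28.5 uM/s

28.5 uM/s


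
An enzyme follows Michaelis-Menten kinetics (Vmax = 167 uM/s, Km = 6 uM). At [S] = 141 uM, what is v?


v = Vmax * [S] / (Km + [S])
v = 167 * 141 / (6 + 141)
v = 160.1837 uM/s

160.1837 uM/s


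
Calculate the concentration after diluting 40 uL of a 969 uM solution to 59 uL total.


C2 = C1 * V1 / V2
C2 = 969 * 40 / 59
C2 = 656.9492 uM

656.9492 uM


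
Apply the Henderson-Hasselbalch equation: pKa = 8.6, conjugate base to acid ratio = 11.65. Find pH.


pH = pKa + log10([A-]/[HA])
pH = 8.6 + log10(11.65)
pH = 9.6663

9.6663


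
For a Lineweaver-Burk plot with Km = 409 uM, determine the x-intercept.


x-intercept = -1/Km
= -1/409
= -0.0024 1/uM

-0.0024 1/uM


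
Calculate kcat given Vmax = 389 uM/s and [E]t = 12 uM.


kcat = Vmax / [E]t
kcat = 389 / 12
kcat = 32.4167 s^-1

32.4167 s^-1


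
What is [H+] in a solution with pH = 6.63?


[H+] = 10^(-pH)
[H+] = 10^(-6.63)
[H+] = 2.344e-07 M

2.344e-07 M


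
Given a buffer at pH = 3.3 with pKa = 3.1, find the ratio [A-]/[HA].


[A-]/[HA] = 10^(pH - pKa)
= 10^(3.3 - 3.1)
= 1.5849

1.5849


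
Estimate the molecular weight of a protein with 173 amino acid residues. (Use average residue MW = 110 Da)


MW = n_residues * 110 Da
MW = 173 * 110
MW = 19030 Da

19030 Da


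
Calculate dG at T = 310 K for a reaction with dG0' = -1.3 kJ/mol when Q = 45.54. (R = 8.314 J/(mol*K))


dG = dG0' + RT * ln(Q) / 1000
dG = -1.3 + 8.314 * 310 * ln(45.54) / 1000
dG = 8.5418 kJ/mol

8.5418 kJ/mol


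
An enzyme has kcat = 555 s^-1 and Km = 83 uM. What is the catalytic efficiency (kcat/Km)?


Catalytic efficiency = kcat / Km
= 555 / 83
= 6.6867 uM^-1*s^-1

6.6867 uM^-1*s^-1


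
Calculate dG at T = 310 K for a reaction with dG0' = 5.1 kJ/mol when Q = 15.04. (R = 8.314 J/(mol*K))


dG = dG0' + RT * ln(Q) / 1000
dG = 5.1 + 8.314 * 310 * ln(15.04) / 1000
dG = 12.0864 kJ/mol

12.0864 kJ/mol


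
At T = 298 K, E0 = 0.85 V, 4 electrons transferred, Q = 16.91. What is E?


E = E0 - (RT/nF) * ln(Q)
E = 0.85 - (8.314 * 298 / (4 * 96485)) * ln(16.91)
E = 0.8318 V

0.8318 V


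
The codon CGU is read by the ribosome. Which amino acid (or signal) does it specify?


Standard genetic code lookup.
Codon CGU -> Arg

Arg


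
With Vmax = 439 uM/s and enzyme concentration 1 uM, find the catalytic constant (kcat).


kcat = Vmax / [E]t
kcat = 439 / 1
kcat = 439.0 s^-1

439.0 s^-1


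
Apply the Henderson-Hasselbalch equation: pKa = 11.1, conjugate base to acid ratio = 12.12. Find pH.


pH = pKa + log10([A-]/[HA])
pH = 11.1 + log10(12.12)
pH = 12.1835

12.1835


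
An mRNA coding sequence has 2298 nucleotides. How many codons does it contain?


codons = nucleotides / 3
codons = 2298 / 3 = 766

766


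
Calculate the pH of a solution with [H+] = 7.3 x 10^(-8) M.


pH = -log10([H+])
pH = -log10(7.3 x 10^(-8))
pH = 7.1367

7.1367


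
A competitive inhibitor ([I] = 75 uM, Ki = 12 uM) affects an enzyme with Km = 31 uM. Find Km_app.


Km_app = Km * (1 + [I]/Ki)
Km_app = 31 * (1 + 75/12)
Km_app = 224.75 uM

224.75 uM


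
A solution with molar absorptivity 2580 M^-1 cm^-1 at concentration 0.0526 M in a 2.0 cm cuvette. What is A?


A = epsilon * c * l
A = 2580 * 0.0526 * 2.0
A = 271.416

271.416


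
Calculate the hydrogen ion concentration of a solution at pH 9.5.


[H+] = 10^(-pH)
[H+] = 10^(-9.5)
[H+] = 3.162e-10 M

3.162e-10 M


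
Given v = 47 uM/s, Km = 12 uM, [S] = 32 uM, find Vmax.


Vmax = v * (Km + [S]) / [S]
Vmax = 47 * (12 + 32) / 32
Vmax = 64.625 uM/s

64.625 uM/s


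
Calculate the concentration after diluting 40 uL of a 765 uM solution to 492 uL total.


C2 = C1 * V1 / V2
C2 = 765 * 40 / 492
C2 = 62.1951 uM

62.1951 uM


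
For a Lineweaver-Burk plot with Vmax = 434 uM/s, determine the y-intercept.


y-intercept = 1/Vmax
= 1/434
= 0.0023 s/uM

0.0023 s/uM


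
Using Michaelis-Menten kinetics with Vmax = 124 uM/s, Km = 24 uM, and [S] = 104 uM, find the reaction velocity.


v = Vmax * [S] / (Km + [S])
v = 124 * 104 / (24 + 104)
v = 100.75 uM/s

100.75 uM/s


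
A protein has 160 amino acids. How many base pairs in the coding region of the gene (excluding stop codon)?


Each amino acid = 1 codon = 3 bp
bp = 160 * 3 = 480 bp

480 bp


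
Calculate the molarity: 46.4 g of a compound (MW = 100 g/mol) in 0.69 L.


C = (mass / MW) / volume
C = (46.4 / 100) / 0.69
C = 0.6725 M

0.6725 M


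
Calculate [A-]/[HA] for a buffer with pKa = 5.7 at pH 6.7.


[A-]/[HA] = 10^(pH - pKa)
= 10^(6.7 - 5.7)
= 10.0

10.0


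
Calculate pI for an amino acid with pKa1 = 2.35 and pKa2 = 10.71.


pI = (pKa1 + pKa2) / 2
pI = (2.35 + 10.71) / 2
pI = 6.53

6.53


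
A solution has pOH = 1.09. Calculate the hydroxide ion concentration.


[OH-] = 10^(-pOH)
[OH-] = 10^(-1.09)
[OH-] = 0.0813 M

0.0813 M


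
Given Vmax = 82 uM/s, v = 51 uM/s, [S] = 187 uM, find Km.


Km = [S] * (Vmax - v) / v
Km = 187 * (82 - 51) / 51
Km = 113.6667 uM

113.6667 uM


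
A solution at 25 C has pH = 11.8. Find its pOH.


pOH = 14 - pH
pOH = 14 - 11.8
pOH = 2.2

2.2


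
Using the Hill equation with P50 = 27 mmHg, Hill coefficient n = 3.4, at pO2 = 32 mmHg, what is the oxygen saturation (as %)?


Y = pO2^n / (P50^n + pO2^n)
Y = 32^3.4 / (27^3.4 + 32^3.4)
Y = 64.05%

64.05%


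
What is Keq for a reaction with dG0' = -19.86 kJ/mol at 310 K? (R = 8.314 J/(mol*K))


Keq = exp(-dG0 * 1000 / (R * T))
Keq = exp(-(-19.86) * 1000 / (8.314 * 310))
Keq = 2220.7916

2220.7916


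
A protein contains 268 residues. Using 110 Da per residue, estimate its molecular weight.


MW = n_residues * 110 Da
MW = 268 * 110
MW = 29480 Da

29480 Da


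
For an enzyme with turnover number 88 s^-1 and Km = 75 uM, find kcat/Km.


Catalytic efficiency = kcat / Km
= 88 / 75
= 1.1733 uM^-1*s^-1

1.1733 uM^-1*s^-1


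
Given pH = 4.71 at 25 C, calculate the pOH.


pOH = 14 - pH
pOH = 14 - 4.71
pOH = 9.29

9.29


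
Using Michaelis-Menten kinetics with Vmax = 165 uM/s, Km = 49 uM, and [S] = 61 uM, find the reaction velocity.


v = Vmax * [S] / (Km + [S])
v = 165 * 61 / (49 + 61)
v = 91.5 uM/s

91.5 uM/s


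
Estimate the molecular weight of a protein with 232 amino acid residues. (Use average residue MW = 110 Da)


MW = n_residues * 110 Da
MW = 232 * 110
MW = 25520 Da

25520 Da


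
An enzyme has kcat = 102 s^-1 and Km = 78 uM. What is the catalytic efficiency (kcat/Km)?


Catalytic efficiency = kcat / Km
= 102 / 78
= 1.3077 uM^-1*s^-1

1.3077 uM^-1*s^-1


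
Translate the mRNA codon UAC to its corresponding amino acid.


Standard genetic code lookup.
Codon UAC -> Tyr

Tyr


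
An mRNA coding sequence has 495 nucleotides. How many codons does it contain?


codons = nucleotides / 3
codons = 495 / 3 = 165

165


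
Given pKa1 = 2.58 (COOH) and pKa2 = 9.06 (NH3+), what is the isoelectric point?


pI = (pKa1 + pKa2) / 2
pI = (2.58 + 9.06) / 2
pI = 5.82

5.82


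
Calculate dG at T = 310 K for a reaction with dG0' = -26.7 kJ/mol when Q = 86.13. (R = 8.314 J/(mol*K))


dG = dG0' + RT * ln(Q) / 1000
dG = -26.7 + 8.314 * 310 * ln(86.13) / 1000
dG = -15.2157 kJ/mol

-15.2157 kJ/mol


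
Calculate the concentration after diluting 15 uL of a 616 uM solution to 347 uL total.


C2 = C1 * V1 / V2
C2 = 616 * 15 / 347
C2 = 26.6282 uM

26.6282 uM


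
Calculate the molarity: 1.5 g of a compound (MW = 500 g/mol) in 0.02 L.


C = (mass / MW) / volume
C = (1.5 / 500) / 0.02
C = 0.15 M

0.15 M


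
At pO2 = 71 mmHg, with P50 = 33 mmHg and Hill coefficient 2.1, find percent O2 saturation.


Y = pO2^n / (P50^n + pO2^n)
Y = 71^2.1 / (33^2.1 + 71^2.1)
Y = 83.33%

83.33%


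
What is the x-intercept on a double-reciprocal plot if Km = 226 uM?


x-intercept = -1/Km
= -1/226
= -0.0044 1/uM

-0.0044 1/uM


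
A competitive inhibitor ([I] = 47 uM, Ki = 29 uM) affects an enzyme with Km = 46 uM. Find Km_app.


Km_app = Km * (1 + [I]/Ki)
Km_app = 46 * (1 + 47/29)
Km_app = 120.5517 uM

120.5517 uM


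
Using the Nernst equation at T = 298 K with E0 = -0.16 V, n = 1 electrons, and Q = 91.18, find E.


E = E0 - (RT/nF) * ln(Q)
E = -0.16 - (8.314 * 298 / (1 * 96485)) * ln(91.18)
E = -0.2759 V

-0.2759 V


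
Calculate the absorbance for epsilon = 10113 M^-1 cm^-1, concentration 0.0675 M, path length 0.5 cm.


A = epsilon * c * l
A = 10113 * 0.0675 * 0.5
A = 341.3138

341.3138


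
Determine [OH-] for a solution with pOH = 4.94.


[OH-] = 10^(-pOH)
[OH-] = 10^(-4.94)
[OH-] = 1.148e-05 M

1.148e-05 M


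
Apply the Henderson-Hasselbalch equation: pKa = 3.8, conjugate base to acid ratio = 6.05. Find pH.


pH = pKa + log10([A-]/[HA])
pH = 3.8 + log10(6.05)
pH = 4.5818

4.5818


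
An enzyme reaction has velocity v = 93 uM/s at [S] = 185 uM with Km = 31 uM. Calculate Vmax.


Vmax = v * (Km + [S]) / [S]
Vmax = 93 * (31 + 185) / 185
Vmax = 108.5838 uM/s

108.5838 uM/s


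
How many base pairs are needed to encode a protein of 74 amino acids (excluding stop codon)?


Each amino acid = 1 codon = 3 bp
bp = 74 * 3 = 222 bp

222 bp


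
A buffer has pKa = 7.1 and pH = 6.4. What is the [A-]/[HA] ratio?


[A-]/[HA] = 10^(pH - pKa)
= 10^(6.4 - 7.1)
= 0.1995

0.1995


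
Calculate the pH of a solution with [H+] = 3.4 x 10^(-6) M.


pH = -log10([H+])
pH = -log10(3.4 x 10^(-6))
pH = 5.4685

5.4685


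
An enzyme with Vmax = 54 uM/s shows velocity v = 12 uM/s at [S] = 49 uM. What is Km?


Km = [S] * (Vmax - v) / v
Km = 49 * (54 - 12) / 12
Km = 171.5 uM

171.5 uM


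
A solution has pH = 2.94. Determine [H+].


[H+] = 10^(-pH)
[H+] = 10^(-2.94)
[H+] = 0.0011 M

0.0011 M


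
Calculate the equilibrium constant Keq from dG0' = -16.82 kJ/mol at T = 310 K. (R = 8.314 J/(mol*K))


Keq = exp(-dG0 * 1000 / (R * T))
Keq = exp(-(-16.82) * 1000 / (8.314 * 310))
Keq = 682.736

682.736


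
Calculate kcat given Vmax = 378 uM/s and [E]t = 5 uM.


kcat = Vmax / [E]t
kcat = 378 / 5
kcat = 75.6 s^-1

75.6 s^-1


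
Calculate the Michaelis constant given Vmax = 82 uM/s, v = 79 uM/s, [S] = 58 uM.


Km = [S] * (Vmax - v) / v
Km = 58 * (82 - 79) / 79
Km = 2.2025 uM

2.2025 uM


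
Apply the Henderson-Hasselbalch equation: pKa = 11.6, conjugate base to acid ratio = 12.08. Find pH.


pH = pKa + log10([A-]/[HA])
pH = 11.6 + log10(12.08)
pH = 12.6821

12.6821


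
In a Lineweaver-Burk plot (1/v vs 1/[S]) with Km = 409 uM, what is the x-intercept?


x-intercept = -1/Km
= -1/409
= -0.0024 1/uM

-0.0024 1/uM


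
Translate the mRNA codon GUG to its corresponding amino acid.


Standard genetic code lookup.
Codon GUG -> Val

Val


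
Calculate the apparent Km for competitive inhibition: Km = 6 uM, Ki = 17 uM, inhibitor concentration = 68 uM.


Km_app = Km * (1 + [I]/Ki)
Km_app = 6 * (1 + 68/17)
Km_app = 30.0 uM

30.0 uM


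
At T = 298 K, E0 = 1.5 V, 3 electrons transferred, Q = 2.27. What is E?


E = E0 - (RT/nF) * ln(Q)
E = 1.5 - (8.314 * 298 / (3 * 96485)) * ln(2.27)
E = 1.493 V

1.493 V


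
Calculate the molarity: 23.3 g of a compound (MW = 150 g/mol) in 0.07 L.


C = (mass / MW) / volume
C = (23.3 / 150) / 0.07
C = 2.219 M

2.219 M


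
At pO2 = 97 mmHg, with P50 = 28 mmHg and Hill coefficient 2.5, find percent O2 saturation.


Y = pO2^n / (P50^n + pO2^n)
Y = 97^2.5 / (28^2.5 + 97^2.5)
Y = 95.72%

95.72%


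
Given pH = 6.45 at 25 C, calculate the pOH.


pOH = 14 - pH
pOH = 14 - 6.45
pOH = 7.55

7.55


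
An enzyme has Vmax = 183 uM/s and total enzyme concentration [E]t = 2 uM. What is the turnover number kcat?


kcat = Vmax / [E]t
kcat = 183 / 2
kcat = 91.5 s^-1

91.5 s^-1


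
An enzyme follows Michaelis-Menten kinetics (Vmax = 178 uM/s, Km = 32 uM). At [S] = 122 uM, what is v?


v = Vmax * [S] / (Km + [S])
v = 178 * 122 / (32 + 122)
v = 141.013 uM/s

141.013 uM/s


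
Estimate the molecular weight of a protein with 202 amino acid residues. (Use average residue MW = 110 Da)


MW = n_residues * 110 Da
MW = 202 * 110
MW = 22220 Da

22220 Da


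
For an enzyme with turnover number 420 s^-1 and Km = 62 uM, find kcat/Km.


Catalytic efficiency = kcat / Km
= 420 / 62
= 6.7742 uM^-1*s^-1

6.7742 uM^-1*s^-1
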